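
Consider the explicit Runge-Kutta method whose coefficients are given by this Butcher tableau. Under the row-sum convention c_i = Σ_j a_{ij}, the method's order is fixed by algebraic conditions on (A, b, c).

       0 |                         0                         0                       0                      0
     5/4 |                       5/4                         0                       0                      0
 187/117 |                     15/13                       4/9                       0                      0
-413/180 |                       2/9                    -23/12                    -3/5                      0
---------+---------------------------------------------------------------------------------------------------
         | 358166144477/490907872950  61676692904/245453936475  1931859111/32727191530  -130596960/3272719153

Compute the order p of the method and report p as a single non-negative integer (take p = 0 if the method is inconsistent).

3

b = (358166144477/490907872950, 61676692904/245453936475, 1931859111/32727191530, -130596960/3272719153)
c = (0, 5/4, 187/117, -413/180)
Ac = (0, 0, 5/9, -3489/1040)
Σ b_i: 358166144477/490907872950·1 + 61676692904/245453936475·1 + 1931859111/32727191530·1 + (-130596960/3272719153)·1 = 1 ✓
b·c: 61676692904/245453936475·5/4 + 1931859111/32727191530·187/117 + (-130596960/3272719153)·(-413/180) = 1/2 ✓
b·c²: 61676692904/245453936475·25/16 + 1931859111/32727191530·34969/13689 + (-130596960/3272719153)·170569/32400 = 1/3 ✓
b·Ac: 1931859111/32727191530·5/9 + (-130596960/3272719153)·(-3489/1040) = 1/6 ✓
b·c³: 61676692904/245453936475·125/64 + 1931859111/32727191530·6539203/1601613 + (-130596960/3272719153)·(-70444997/5832000) = 228160589847863/187973087351400 ≠ 1/4 ⇒ order 3.
b·(c∘Ac): 1931859111/32727191530·935/1053 + (-130596960/3272719153)·480319/62400 = -112552508831/441817085655 ≠ 1/8
b·Ac²: 1931859111/32727191530·25/36 + (-130596960/3272719153)·(-6610891/1460160) = 61728017561/278478647928 ≠ 1/12
b·A²c: (-130596960/3272719153)·(-1/3) = 43532320/3272719153 ≠ 1/24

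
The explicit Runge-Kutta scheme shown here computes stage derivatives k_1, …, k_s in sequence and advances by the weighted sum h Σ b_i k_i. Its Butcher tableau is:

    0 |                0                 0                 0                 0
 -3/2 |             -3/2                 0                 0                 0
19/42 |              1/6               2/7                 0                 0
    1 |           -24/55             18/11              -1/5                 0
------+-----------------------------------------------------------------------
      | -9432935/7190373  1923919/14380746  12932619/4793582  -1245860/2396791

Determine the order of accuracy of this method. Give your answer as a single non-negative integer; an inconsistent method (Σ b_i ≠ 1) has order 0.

3

b = (-9432935/7190373, 1923919/14380746, 12932619/4793582, -1245860/2396791)
c = (0, -3/2, 19/42, 1)
Ac = (0, 0, -3/7, -5879/2310)
Σ b_i: (-9432935/7190373)·1 + 1923919/14380746·1 + 12932619/4793582·1 + (-1245860/2396791)·1 = 1 ✓
b·c: 1923919/14380746·(-3/2) + 12932619/4793582·19/42 + (-1245860/2396791)·1 = 1/2 ✓
b·c²: 1923919/14380746·9/4 + 12932619/4793582·361/1764 + (-1245860/2396791)·1 = 1/3 ✓
b·Ac: 12932619/4793582·(-3/7) + (-1245860/2396791)·(-5879/2310) = 1/6 ✓
b·c³: 1923919/14380746·(-27/8) + 12932619/4793582·6859/74088 + (-1245860/2396791)·1 = -871627355/1207982664 ≠ 1/4 ⇒ order 3.
b·(c∘Ac): 12932619/4793582·(-19/98) + (-1245860/2396791)·(-5879/2310) = 23004821/28761492 ≠ 1/8
b·Ac²: 12932619/4793582·9/14 + (-1245860/2396791)·353239/97020 = -95539265/603991332 ≠ 1/12
b·A²c: (-1245860/2396791)·3/35 = -106788/2396791 ≠ 1/24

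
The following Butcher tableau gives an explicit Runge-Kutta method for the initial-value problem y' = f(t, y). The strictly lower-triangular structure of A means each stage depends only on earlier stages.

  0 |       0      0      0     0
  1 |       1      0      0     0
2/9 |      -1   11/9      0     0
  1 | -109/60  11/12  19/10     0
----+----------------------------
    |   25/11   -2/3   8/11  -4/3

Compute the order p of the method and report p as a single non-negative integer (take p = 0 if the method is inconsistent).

b = (25/11, -2/3, 8/11, -4/3)
c = (0, 1, 2/9, 1)
Ac = (0, 0, 11/9, 241/180)
Σ b_i: 25/11·1 + (-2/3)·1 + 8/11·1 + (-4/3)·1 = 1 ✓
b·c: (-2/3)·1 + 8/11·2/9 + (-4/3)·1 = -182/99 ≠ 1/2 ⇒ order 1.

1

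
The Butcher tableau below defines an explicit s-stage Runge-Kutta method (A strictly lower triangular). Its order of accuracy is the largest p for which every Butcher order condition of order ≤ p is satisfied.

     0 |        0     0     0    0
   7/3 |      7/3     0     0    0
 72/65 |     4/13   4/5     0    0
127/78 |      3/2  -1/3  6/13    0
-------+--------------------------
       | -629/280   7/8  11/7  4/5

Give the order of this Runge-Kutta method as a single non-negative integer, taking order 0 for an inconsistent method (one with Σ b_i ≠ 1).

1

b = (-629/280, 7/8, 11/7, 4/5)
c = (0, 7/3, 72/65, 127/78)
Ac = (0, 0, 28/15, -2027/7605)
Σ b_i: (-629/280)·1 + 7/8·1 + 11/7·1 + 4/5·1 = 1 ✓
b·c: 7/8·7/3 + 11/7·72/65 + 4/5·127/78 = 18509/3640 ≠ 1/2 ⇒ order 1.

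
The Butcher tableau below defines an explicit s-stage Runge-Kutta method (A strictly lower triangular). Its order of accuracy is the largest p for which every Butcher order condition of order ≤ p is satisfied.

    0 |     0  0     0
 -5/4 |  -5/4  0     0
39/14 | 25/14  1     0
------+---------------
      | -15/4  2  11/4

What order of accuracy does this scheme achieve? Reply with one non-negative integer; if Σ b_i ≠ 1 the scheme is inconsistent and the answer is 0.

1

b = (-15/4, 2, 11/4)
c = (0, -5/4, 39/14)
Ac = (0, 0, -5/4)
Σ b_i: (-15/4)·1 + 2·1 + 11/4·1 = 1 ✓
b·c: 2·(-5/4) + 11/4·39/14 = 289/56 ≠ 1/2 ⇒ order 1.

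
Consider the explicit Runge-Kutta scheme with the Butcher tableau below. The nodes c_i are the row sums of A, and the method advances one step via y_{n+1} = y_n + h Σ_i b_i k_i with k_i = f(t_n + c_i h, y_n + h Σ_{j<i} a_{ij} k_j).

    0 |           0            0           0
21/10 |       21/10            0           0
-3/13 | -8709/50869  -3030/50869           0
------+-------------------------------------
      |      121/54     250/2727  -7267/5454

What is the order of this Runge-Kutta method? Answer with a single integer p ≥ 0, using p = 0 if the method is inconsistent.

b = (121/54, 250/2727, -7267/5454)
c = (0, 21/10, -3/13)
Ac = (0, 0, -909/7267)
Σ b_i: 121/54·1 + 250/2727·1 + (-7267/5454)·1 = 1 ✓
b·c: 250/2727·21/10 + (-7267/5454)·(-3/13) = 1/2 ✓
b·c²: 250/2727·441/100 + (-7267/5454)·9/169 = 1/3 ✓
b·Ac: (-7267/5454)·(-909/7267) = 1/6 ✓; 3 stages ⇒ order 3.

3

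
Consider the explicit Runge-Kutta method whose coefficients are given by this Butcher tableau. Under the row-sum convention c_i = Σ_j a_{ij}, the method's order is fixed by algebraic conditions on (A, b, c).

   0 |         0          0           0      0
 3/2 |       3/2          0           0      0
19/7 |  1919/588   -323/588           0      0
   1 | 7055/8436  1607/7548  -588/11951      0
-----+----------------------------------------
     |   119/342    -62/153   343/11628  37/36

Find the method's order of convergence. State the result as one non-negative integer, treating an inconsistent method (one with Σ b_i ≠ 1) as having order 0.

4

b = (119/342, -62/153, 343/11628, 37/36)
c = (0, 3/2, 19/7, 1)
Ac = (0, 0, -323/392, 55/296)
Σ b_i: 119/342·1 + (-62/153)·1 + 343/11628·1 + 37/36·1 = 1 ✓
b·c: (-62/153)·3/2 + 343/11628·19/7 + 37/36·1 = 1/2 ✓
b·c²: (-62/153)·9/4 + 343/11628·361/49 + 37/36·1 = 1/3 ✓
b·Ac: 343/11628·(-323/392) + 37/36·55/296 = 1/6 ✓
b·c³: (-62/153)·27/8 + 343/11628·6859/343 + 37/36·1 = 1/4 ✓
b·(c∘Ac): 343/11628·(-6137/2744) + 37/36·55/296 = 1/8 ✓
b·Ac²: 343/11628·(-969/784) + 37/36·69/592 = 1/12 ✓
b·A²c: 37/36·3/74 = 1/24 ✓; 4 stages ⇒ order 4.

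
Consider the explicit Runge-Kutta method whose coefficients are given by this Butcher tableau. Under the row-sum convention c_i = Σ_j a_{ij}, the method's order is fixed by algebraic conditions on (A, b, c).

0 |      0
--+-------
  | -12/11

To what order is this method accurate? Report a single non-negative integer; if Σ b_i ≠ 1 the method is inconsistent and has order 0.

b = (-12/11)
c = (0)
Σ b_i: (-12/11)·1 = -12/11 ≠ 1 ⇒ order 0.

0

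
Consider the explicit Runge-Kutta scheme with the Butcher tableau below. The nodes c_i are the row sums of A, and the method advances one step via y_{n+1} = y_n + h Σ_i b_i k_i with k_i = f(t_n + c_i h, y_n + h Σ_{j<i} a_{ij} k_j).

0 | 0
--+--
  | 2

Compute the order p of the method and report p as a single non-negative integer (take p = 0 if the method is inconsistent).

0

b = (2)
c = (0)
Σ b_i: 2·1 = 2 ≠ 1 ⇒ order 0.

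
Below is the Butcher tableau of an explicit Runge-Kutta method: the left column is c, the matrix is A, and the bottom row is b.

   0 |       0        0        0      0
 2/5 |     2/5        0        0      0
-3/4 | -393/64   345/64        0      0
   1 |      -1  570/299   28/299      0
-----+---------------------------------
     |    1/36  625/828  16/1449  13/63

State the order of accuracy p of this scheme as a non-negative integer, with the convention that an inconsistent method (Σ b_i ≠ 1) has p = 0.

4

b = (1/36, 625/828, 16/1449, 13/63)
c = (0, 2/5, -3/4, 1)
Ac = (0, 0, 69/32, 9/13)
Σ b_i: 1/36·1 + 625/828·1 + 16/1449·1 + 13/63·1 = 1 ✓
b·c: 625/828·2/5 + 16/1449·(-3/4) + 13/63·1 = 1/2 ✓
b·c²: 625/828·4/25 + 16/1449·9/16 + 13/63·1 = 1/3 ✓
b·Ac: 16/1449·69/32 + 13/63·9/13 = 1/6 ✓
b·c³: 625/828·8/125 + 16/1449·(-27/64) + 13/63·1 = 1/4 ✓
b·(c∘Ac): 16/1449·(-207/128) + 13/63·9/13 = 1/8 ✓
b·Ac²: 16/1449·69/80 + 13/63·93/260 = 1/12 ✓
b·A²c: 13/63·21/104 = 1/24 ✓; 4 stages ⇒ order 4.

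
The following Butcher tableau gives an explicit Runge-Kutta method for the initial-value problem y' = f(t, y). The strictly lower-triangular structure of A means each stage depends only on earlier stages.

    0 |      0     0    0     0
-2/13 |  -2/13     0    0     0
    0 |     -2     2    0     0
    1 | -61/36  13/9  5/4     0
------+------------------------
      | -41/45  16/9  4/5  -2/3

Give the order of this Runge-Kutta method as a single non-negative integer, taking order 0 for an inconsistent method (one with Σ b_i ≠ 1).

b = (-41/45, 16/9, 4/5, -2/3)
c = (0, -2/13, 0, 1)
Ac = (0, 0, -4/13, -2/9)
Σ b_i: (-41/45)·1 + 16/9·1 + 4/5·1 + (-2/3)·1 = 1 ✓
b·c: 16/9·(-2/13) + (-2/3)·1 = -110/117 ≠ 1/2 ⇒ order 1.

1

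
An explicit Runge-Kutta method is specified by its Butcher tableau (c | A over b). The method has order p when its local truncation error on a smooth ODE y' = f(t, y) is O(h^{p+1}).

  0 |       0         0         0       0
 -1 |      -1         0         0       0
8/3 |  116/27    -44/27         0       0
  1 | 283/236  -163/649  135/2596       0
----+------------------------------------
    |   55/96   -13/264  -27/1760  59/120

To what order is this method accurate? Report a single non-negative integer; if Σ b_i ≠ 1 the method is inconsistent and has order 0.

b = (55/96, -13/264, -27/1760, 59/120)
c = (0, -1, 8/3, 1)
Ac = (0, 0, 44/27, 23/59)
Σ b_i: 55/96·1 + (-13/264)·1 + (-27/1760)·1 + 59/120·1 = 1 ✓
b·c: (-13/264)·(-1) + (-27/1760)·8/3 + 59/120·1 = 1/2 ✓
b·c²: (-13/264)·1 + (-27/1760)·64/9 + 59/120·1 = 1/3 ✓
b·Ac: (-27/1760)·44/27 + 59/120·23/59 = 1/6 ✓
b·c³: (-13/264)·(-1) + (-27/1760)·512/27 + 59/120·1 = 1/4 ✓
b·(c∘Ac): (-27/1760)·352/81 + 59/120·23/59 = 1/8 ✓
b·Ac²: (-27/1760)·(-44/27) + 59/120·7/59 = 1/12 ✓
b·A²c: 59/120·5/59 = 1/24 ✓; 4 stages ⇒ order 4.

4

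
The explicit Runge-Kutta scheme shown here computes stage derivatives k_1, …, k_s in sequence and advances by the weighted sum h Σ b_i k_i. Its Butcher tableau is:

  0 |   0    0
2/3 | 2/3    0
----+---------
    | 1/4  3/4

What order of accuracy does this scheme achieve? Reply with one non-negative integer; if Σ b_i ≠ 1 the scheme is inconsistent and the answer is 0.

2

b = (1/4, 3/4)
c = (0, 2/3)
Σ b_i: 1/4·1 + 3/4·1 = 1 ✓
b·c: 3/4·2/3 = 1/2 ✓; 2 stages ⇒ order 2.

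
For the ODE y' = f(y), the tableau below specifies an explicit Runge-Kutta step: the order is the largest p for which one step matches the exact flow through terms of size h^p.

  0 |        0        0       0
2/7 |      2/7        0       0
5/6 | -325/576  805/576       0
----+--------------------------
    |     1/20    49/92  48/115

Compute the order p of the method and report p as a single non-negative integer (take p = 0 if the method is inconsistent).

3

b = (1/20, 49/92, 48/115)
c = (0, 2/7, 5/6)
Ac = (0, 0, 115/288)
Σ b_i: 1/20·1 + 49/92·1 + 48/115·1 = 1 ✓
b·c: 49/92·2/7 + 48/115·5/6 = 1/2 ✓
b·c²: 49/92·4/49 + 48/115·25/36 = 1/3 ✓
b·Ac: 48/115·115/288 = 1/6 ✓; 3 stages ⇒ order 3.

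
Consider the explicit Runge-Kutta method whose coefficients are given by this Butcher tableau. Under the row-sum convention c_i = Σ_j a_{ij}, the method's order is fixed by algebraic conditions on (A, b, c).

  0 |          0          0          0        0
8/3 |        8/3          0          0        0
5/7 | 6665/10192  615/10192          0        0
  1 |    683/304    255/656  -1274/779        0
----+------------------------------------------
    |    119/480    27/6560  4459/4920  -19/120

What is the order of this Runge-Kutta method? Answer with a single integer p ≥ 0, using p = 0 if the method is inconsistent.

4

b = (119/480, 27/6560, 4459/4920, -19/120)
c = (0, 8/3, 5/7, 1)
Ac = (0, 0, 205/1274, -5/38)
Σ b_i: 119/480·1 + 27/6560·1 + 4459/4920·1 + (-19/120)·1 = 1 ✓
b·c: 27/6560·8/3 + 4459/4920·5/7 + (-19/120)·1 = 1/2 ✓
b·c²: 27/6560·64/9 + 4459/4920·25/49 + (-19/120)·1 = 1/3 ✓
b·Ac: 4459/4920·205/1274 + (-19/120)·(-5/38) = 1/6 ✓
b·c³: 27/6560·512/27 + 4459/4920·125/343 + (-19/120)·1 = 1/4 ✓
b·(c∘Ac): 4459/4920·1025/8918 + (-19/120)·(-5/38) = 1/8 ✓
b·Ac²: 4459/4920·820/1911 + (-19/120)·110/57 = 1/12 ✓
b·A²c: (-19/120)·(-5/19) = 1/24 ✓; 4 stages ⇒ order 4.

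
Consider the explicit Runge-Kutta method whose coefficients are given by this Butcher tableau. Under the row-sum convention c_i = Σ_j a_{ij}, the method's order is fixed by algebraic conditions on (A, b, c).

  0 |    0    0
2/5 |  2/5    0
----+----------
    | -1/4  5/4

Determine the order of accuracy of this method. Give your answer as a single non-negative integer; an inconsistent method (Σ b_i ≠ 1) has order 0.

b = (-1/4, 5/4)
c = (0, 2/5)
Σ b_i: (-1/4)·1 + 5/4·1 = 1 ✓
b·c: 5/4·2/5 = 1/2 ✓; 2 stages ⇒ order 2.

2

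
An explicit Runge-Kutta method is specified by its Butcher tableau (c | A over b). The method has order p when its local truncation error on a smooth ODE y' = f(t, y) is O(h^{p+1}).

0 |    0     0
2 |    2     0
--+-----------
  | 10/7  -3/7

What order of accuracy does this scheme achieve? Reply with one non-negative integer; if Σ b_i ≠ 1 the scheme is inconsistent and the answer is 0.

1

b = (10/7, -3/7)
c = (0, 2)
Σ b_i: 10/7·1 + (-3/7)·1 = 1 ✓
b·c: (-3/7)·2 = -6/7 ≠ 1/2 ⇒ order 1.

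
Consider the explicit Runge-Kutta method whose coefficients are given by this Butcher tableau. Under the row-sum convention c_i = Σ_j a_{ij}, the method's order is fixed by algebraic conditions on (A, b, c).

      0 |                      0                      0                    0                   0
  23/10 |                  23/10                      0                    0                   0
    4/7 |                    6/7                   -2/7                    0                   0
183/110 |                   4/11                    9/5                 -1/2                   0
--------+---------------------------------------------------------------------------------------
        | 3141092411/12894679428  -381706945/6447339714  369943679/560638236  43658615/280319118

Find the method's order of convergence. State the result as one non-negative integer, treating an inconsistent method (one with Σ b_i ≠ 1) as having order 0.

3

b = (3141092411/12894679428, -381706945/6447339714, 369943679/560638236, 43658615/280319118)
c = (0, 23/10, 4/7, 183/110)
Ac = (0, 0, -23/35, 1349/350)
Σ b_i: 3141092411/12894679428·1 + (-381706945/6447339714)·1 + 369943679/560638236·1 + 43658615/280319118·1 = 1 ✓
b·c: (-381706945/6447339714)·23/10 + 369943679/560638236·4/7 + 43658615/280319118·183/110 = 1/2 ✓
b·c²: (-381706945/6447339714)·529/100 + 369943679/560638236·16/49 + 43658615/280319118·33489/12100 = 1/3 ✓
b·Ac: 369943679/560638236·(-23/35) + 43658615/280319118·1349/350 = 1/6 ✓
b·c³: (-381706945/6447339714)·12167/1000 + 369943679/560638236·64/343 + 43658615/280319118·6128487/1331000 = 2464986533/20556735320 ≠ 1/4 ⇒ order 3.
b·(c∘Ac): 369943679/560638236·(-92/245) + 43658615/280319118·246867/38500 = 21048589613/28031911800 ≠ 1/8
b·Ac²: 369943679/560638236·(-529/350) + 43658615/280319118·229289/24500 = 3010412341/6540779420 ≠ 1/12
b·A²c: 43658615/280319118·23/70 = 28689947/560638236 ≠ 1/24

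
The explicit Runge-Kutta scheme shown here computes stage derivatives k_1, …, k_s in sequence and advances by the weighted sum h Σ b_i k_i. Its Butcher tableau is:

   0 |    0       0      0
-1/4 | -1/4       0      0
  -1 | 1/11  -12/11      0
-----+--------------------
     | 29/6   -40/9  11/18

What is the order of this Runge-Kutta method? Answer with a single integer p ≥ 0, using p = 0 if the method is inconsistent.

b = (29/6, -40/9, 11/18)
c = (0, -1/4, -1)
Ac = (0, 0, 3/11)
Σ b_i: 29/6·1 + (-40/9)·1 + 11/18·1 = 1 ✓
b·c: (-40/9)·(-1/4) + 11/18·(-1) = 1/2 ✓
b·c²: (-40/9)·1/16 + 11/18·1 = 1/3 ✓
b·Ac: 11/18·3/11 = 1/6 ✓; 3 stages ⇒ order 3.

3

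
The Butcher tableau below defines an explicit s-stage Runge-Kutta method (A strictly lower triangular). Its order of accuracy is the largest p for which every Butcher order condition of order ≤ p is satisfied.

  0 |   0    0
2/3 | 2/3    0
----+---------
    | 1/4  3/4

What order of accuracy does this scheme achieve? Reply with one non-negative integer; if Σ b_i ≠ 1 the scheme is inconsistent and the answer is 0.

2

b = (1/4, 3/4)
c = (0, 2/3)
Σ b_i: 1/4·1 + 3/4·1 = 1 ✓
b·c: 3/4·2/3 = 1/2 ✓; 2 stages ⇒ order 2.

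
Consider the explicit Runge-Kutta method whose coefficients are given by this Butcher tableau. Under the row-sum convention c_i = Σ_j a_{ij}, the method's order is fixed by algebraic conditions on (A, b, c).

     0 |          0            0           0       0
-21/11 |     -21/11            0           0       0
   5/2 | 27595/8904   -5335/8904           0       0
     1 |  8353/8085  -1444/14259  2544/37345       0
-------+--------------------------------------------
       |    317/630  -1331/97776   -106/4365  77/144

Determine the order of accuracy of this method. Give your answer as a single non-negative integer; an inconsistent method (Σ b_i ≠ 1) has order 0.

b = (317/630, -1331/97776, -106/4365, 77/144)
c = (0, -21/11, 5/2, 1)
Ac = (0, 0, 485/424, 4/11)
Σ b_i: 317/630·1 + (-1331/97776)·1 + (-106/4365)·1 + 77/144·1 = 1 ✓
b·c: (-1331/97776)·(-21/11) + (-106/4365)·5/2 + 77/144·1 = 1/2 ✓
b·c²: (-1331/97776)·441/121 + (-106/4365)·25/4 + 77/144·1 = 1/3 ✓
b·Ac: (-106/4365)·485/424 + 77/144·4/11 = 1/6 ✓
b·c³: (-1331/97776)·(-9261/1331) + (-106/4365)·125/8 + 77/144·1 = 1/4 ✓
b·(c∘Ac): (-106/4365)·2425/848 + 77/144·4/11 = 1/8 ✓
b·Ac²: (-106/4365)·(-10185/4664) + 77/144·48/847 = 1/12 ✓
b·A²c: 77/144·6/77 = 1/24 ✓; 4 stages ⇒ order 4.

4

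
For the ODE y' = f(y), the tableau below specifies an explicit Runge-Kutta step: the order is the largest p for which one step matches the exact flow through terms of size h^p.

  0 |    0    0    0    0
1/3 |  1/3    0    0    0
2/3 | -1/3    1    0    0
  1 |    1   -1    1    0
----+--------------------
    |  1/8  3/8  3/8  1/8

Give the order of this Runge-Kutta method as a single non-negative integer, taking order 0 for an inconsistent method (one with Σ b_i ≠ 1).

4

b = (1/8, 3/8, 3/8, 1/8)
c = (0, 1/3, 2/3, 1)
Ac = (0, 0, 1/3, 1/3)
Σ b_i: 1/8·1 + 3/8·1 + 3/8·1 + 1/8·1 = 1 ✓
b·c: 3/8·1/3 + 3/8·2/3 + 1/8·1 = 1/2 ✓
b·c²: 3/8·1/9 + 3/8·4/9 + 1/8·1 = 1/3 ✓
b·Ac: 3/8·1/3 + 1/8·1/3 = 1/6 ✓
b·c³: 3/8·1/27 + 3/8·8/27 + 1/8·1 = 1/4 ✓
b·(c∘Ac): 3/8·2/9 + 1/8·1/3 = 1/8 ✓
b·Ac²: 3/8·1/9 + 1/8·1/3 = 1/12 ✓
b·A²c: 1/8·1/3 = 1/24 ✓; 4 stages ⇒ order 4.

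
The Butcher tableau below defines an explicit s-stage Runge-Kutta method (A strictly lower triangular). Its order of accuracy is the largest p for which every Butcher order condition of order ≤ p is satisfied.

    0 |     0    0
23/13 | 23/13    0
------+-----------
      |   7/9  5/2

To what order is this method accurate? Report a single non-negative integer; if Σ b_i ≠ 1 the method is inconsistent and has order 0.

b = (7/9, 5/2)
c = (0, 23/13)
Σ b_i: 7/9·1 + 5/2·1 = 59/18 ≠ 1 ⇒ order 0.

0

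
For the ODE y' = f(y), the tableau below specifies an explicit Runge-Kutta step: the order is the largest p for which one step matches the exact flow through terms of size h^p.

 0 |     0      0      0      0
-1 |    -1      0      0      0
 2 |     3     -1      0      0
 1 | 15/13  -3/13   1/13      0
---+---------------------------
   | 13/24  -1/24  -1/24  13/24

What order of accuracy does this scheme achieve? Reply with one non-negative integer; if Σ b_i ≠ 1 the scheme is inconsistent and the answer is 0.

b = (13/24, -1/24, -1/24, 13/24)
c = (0, -1, 2, 1)
Ac = (0, 0, 1, 5/13)
Σ b_i: 13/24·1 + (-1/24)·1 + (-1/24)·1 + 13/24·1 = 1 ✓
b·c: (-1/24)·(-1) + (-1/24)·2 + 13/24·1 = 1/2 ✓
b·c²: (-1/24)·1 + (-1/24)·4 + 13/24·1 = 1/3 ✓
b·Ac: (-1/24)·1 + 13/24·5/13 = 1/6 ✓
b·c³: (-1/24)·(-1) + (-1/24)·8 + 13/24·1 = 1/4 ✓
b·(c∘Ac): (-1/24)·2 + 13/24·5/13 = 1/8 ✓
b·Ac²: (-1/24)·(-1) + 13/24·1/13 = 1/12 ✓
b·A²c: 13/24·1/13 = 1/24 ✓; 4 stages ⇒ order 4.

4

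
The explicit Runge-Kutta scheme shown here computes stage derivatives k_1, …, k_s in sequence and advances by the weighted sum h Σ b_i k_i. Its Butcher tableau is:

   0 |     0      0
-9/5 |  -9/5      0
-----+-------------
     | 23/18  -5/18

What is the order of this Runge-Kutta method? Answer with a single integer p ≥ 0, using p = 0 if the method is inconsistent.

2

b = (23/18, -5/18)
c = (0, -9/5)
Σ b_i: 23/18·1 + (-5/18)·1 = 1 ✓
b·c: (-5/18)·(-9/5) = 1/2 ✓; 2 stages ⇒ order 2.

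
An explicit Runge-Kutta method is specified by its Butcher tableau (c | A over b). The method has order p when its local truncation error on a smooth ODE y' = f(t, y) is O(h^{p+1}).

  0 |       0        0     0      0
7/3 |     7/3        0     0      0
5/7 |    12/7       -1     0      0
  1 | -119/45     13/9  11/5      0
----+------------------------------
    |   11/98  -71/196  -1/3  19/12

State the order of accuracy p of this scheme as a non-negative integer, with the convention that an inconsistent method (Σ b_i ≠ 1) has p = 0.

b = (11/98, -71/196, -1/3, 19/12)
c = (0, 7/3, 5/7, 1)
Ac = (0, 0, -7/3, 934/189)
Σ b_i: 11/98·1 + (-71/196)·1 + (-1/3)·1 + 19/12·1 = 1 ✓
b·c: (-71/196)·7/3 + (-1/3)·5/7 + 19/12·1 = 1/2 ✓
b·c²: (-71/196)·49/9 + (-1/3)·25/49 + 19/12·1 = -493/882 ≠ 1/3 ⇒ order 2.
b·Ac: (-1/3)·(-7/3) + 19/12·934/189 = 9755/1134 ≠ 1/6

2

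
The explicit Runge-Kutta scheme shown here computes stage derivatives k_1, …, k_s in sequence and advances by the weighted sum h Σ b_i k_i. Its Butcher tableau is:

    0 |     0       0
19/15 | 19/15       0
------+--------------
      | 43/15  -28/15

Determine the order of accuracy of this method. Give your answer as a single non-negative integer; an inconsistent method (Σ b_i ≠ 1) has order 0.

b = (43/15, -28/15)
c = (0, 19/15)
Σ b_i: 43/15·1 + (-28/15)·1 = 1 ✓
b·c: (-28/15)·19/15 = -532/225 ≠ 1/2 ⇒ order 1.

1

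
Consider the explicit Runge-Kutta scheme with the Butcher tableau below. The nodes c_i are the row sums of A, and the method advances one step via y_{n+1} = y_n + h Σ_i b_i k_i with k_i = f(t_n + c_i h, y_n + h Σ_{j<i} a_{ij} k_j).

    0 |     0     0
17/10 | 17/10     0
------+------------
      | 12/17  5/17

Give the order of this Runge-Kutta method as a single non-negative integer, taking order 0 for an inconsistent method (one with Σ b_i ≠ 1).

2

b = (12/17, 5/17)
c = (0, 17/10)
Σ b_i: 12/17·1 + 5/17·1 = 1 ✓
b·c: 5/17·17/10 = 1/2 ✓; 2 stages ⇒ order 2.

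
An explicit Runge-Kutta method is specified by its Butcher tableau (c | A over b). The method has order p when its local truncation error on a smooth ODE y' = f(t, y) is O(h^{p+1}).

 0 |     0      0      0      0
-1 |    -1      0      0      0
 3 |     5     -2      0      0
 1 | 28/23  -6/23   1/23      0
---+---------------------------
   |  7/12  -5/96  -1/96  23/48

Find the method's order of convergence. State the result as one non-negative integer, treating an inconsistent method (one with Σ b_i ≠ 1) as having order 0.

4

b = (7/12, -5/96, -1/96, 23/48)
c = (0, -1, 3, 1)
Ac = (0, 0, 2, 9/23)
Σ b_i: 7/12·1 + (-5/96)·1 + (-1/96)·1 + 23/48·1 = 1 ✓
b·c: (-5/96)·(-1) + (-1/96)·3 + 23/48·1 = 1/2 ✓
b·c²: (-5/96)·1 + (-1/96)·9 + 23/48·1 = 1/3 ✓
b·Ac: (-1/96)·2 + 23/48·9/23 = 1/6 ✓
b·c³: (-5/96)·(-1) + (-1/96)·27 + 23/48·1 = 1/4 ✓
b·(c∘Ac): (-1/96)·6 + 23/48·9/23 = 1/8 ✓
b·Ac²: (-1/96)·(-2) + 23/48·3/23 = 1/12 ✓
b·A²c: 23/48·2/23 = 1/24 ✓; 4 stages ⇒ order 4.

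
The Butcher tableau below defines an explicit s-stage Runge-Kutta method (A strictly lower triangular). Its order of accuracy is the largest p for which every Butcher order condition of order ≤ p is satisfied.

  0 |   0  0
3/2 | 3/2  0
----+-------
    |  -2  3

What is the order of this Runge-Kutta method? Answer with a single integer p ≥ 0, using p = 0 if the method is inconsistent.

1

b = (-2, 3)
c = (0, 3/2)
Σ b_i: (-2)·1 + 3·1 = 1 ✓
b·c: 3·3/2 = 9/2 ≠ 1/2 ⇒ order 1.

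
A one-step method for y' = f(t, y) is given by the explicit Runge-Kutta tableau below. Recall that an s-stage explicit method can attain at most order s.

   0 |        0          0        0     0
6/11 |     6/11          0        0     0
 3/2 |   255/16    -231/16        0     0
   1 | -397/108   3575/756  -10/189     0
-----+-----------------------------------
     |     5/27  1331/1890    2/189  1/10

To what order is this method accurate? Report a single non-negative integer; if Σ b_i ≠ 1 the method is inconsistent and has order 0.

4

b = (5/27, 1331/1890, 2/189, 1/10)
c = (0, 6/11, 3/2, 1)
Ac = (0, 0, -63/8, 5/2)
Σ b_i: 5/27·1 + 1331/1890·1 + 2/189·1 + 1/10·1 = 1 ✓
b·c: 1331/1890·6/11 + 2/189·3/2 + 1/10·1 = 1/2 ✓
b·c²: 1331/1890·36/121 + 2/189·9/4 + 1/10·1 = 1/3 ✓
b·Ac: 2/189·(-63/8) + 1/10·5/2 = 1/6 ✓
b·c³: 1331/1890·216/1331 + 2/189·27/8 + 1/10·1 = 1/4 ✓
b·(c∘Ac): 2/189·(-189/16) + 1/10·5/2 = 1/8 ✓
b·Ac²: 2/189·(-189/44) + 1/10·85/66 = 1/12 ✓
b·A²c: 1/10·5/12 = 1/24 ✓; 4 stages ⇒ order 4.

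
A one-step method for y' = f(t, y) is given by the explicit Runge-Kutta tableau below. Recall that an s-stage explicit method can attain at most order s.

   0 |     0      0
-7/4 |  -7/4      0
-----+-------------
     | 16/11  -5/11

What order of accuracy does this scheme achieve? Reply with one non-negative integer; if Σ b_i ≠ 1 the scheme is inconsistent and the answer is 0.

b = (16/11, -5/11)
c = (0, -7/4)
Σ b_i: 16/11·1 + (-5/11)·1 = 1 ✓
b·c: (-5/11)·(-7/4) = 35/44 ≠ 1/2 ⇒ order 1.

1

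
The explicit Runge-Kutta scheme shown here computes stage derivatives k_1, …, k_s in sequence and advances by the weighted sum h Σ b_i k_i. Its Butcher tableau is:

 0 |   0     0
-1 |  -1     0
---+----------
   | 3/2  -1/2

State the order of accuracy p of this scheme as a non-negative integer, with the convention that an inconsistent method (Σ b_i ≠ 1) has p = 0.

2

b = (3/2, -1/2)
c = (0, -1)
Σ b_i: 3/2·1 + (-1/2)·1 = 1 ✓
b·c: (-1/2)·(-1) = 1/2 ✓; 2 stages ⇒ order 2.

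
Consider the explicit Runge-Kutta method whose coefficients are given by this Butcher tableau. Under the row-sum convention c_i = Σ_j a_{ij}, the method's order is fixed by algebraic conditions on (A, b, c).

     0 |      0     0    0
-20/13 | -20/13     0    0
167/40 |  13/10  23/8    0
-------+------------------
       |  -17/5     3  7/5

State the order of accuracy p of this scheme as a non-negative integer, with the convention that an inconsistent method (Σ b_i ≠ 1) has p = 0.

b = (-17/5, 3, 7/5)
c = (0, -20/13, 167/40)
Ac = (0, 0, -115/26)
Σ b_i: (-17/5)·1 + 3·1 + 7/5·1 = 1 ✓
b·c: 3·(-20/13) + 7/5·167/40 = 3197/2600 ≠ 1/2 ⇒ order 1.

1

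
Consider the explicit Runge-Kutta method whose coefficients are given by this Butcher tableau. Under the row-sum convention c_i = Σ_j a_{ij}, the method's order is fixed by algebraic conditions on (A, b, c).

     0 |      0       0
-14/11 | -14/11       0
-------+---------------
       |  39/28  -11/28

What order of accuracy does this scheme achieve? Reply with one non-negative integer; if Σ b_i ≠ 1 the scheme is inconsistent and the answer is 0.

b = (39/28, -11/28)
c = (0, -14/11)
Σ b_i: 39/28·1 + (-11/28)·1 = 1 ✓
b·c: (-11/28)·(-14/11) = 1/2 ✓; 2 stages ⇒ order 2.

2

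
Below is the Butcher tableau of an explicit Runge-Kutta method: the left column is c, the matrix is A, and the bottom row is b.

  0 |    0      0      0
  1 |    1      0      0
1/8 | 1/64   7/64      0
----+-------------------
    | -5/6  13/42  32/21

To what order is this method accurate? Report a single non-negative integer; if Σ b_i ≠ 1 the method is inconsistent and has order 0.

3

b = (-5/6, 13/42, 32/21)
c = (0, 1, 1/8)
Ac = (0, 0, 7/64)
Σ b_i: (-5/6)·1 + 13/42·1 + 32/21·1 = 1 ✓
b·c: 13/42·1 + 32/21·1/8 = 1/2 ✓
b·c²: 13/42·1 + 32/21·1/64 = 1/3 ✓
b·Ac: 32/21·7/64 = 1/6 ✓; 3 stages ⇒ order 3.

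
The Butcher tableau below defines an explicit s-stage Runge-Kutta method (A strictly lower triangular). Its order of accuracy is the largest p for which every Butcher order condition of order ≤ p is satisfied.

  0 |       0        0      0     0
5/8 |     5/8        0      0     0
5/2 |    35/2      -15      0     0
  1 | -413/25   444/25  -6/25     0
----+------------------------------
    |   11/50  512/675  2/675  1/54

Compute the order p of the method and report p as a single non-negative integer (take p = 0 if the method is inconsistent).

4

b = (11/50, 512/675, 2/675, 1/54)
c = (0, 5/8, 5/2, 1)
Ac = (0, 0, -75/8, 21/2)
Σ b_i: 11/50·1 + 512/675·1 + 2/675·1 + 1/54·1 = 1 ✓
b·c: 512/675·5/8 + 2/675·5/2 + 1/54·1 = 1/2 ✓
b·c²: 512/675·25/64 + 2/675·25/4 + 1/54·1 = 1/3 ✓
b·Ac: 2/675·(-75/8) + 1/54·21/2 = 1/6 ✓
b·c³: 512/675·125/512 + 2/675·125/8 + 1/54·1 = 1/4 ✓
b·(c∘Ac): 2/675·(-375/16) + 1/54·21/2 = 1/8 ✓
b·Ac²: 2/675·(-375/64) + 1/54·87/16 = 1/12 ✓
b·A²c: 1/54·9/4 = 1/24 ✓; 4 stages ⇒ order 4.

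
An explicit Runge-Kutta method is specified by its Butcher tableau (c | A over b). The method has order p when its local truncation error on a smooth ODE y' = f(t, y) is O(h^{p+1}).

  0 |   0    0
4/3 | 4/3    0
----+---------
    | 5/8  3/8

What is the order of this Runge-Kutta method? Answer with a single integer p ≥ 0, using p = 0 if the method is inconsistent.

2

b = (5/8, 3/8)
c = (0, 4/3)
Σ b_i: 5/8·1 + 3/8·1 = 1 ✓
b·c: 3/8·4/3 = 1/2 ✓; 2 stages ⇒ order 2.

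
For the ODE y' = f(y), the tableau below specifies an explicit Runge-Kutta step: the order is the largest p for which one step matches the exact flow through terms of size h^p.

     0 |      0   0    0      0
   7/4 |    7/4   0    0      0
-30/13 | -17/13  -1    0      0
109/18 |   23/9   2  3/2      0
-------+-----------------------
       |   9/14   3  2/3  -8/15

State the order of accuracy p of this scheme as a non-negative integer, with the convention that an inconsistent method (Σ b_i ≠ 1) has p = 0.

b = (9/14, 3, 2/3, -8/15)
c = (0, 7/4, -30/13, 109/18)
Ac = (0, 0, -7/4, 1/26)
Σ b_i: 9/14·1 + 3·1 + 2/3·1 + (-8/15)·1 = 793/210 ≠ 1 ⇒ order 0.

0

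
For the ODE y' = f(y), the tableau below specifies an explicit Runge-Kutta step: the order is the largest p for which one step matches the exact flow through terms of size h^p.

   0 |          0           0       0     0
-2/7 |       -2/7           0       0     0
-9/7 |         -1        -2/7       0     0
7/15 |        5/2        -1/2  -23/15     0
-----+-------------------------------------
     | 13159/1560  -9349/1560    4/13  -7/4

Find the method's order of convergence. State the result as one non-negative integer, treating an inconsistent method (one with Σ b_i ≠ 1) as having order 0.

2

b = (13159/1560, -9349/1560, 4/13, -7/4)
c = (0, -2/7, -9/7, 7/15)
Ac = (0, 0, 4/49, 74/35)
Σ b_i: 13159/1560·1 + (-9349/1560)·1 + 4/13·1 + (-7/4)·1 = 1 ✓
b·c: (-9349/1560)·(-2/7) + 4/13·(-9/7) + (-7/4)·7/15 = 1/2 ✓
b·c²: (-9349/1560)·4/49 + 4/13·81/49 + (-7/4)·49/225 = -29623/81900 ≠ 1/3 ⇒ order 2.
b·Ac: 4/13·4/49 + (-7/4)·74/35 = -23409/6370 ≠ 1/6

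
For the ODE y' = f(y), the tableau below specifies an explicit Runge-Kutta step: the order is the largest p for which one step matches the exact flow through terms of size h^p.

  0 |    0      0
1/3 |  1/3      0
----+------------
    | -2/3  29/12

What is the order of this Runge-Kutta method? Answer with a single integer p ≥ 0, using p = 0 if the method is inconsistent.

b = (-2/3, 29/12)
c = (0, 1/3)
Σ b_i: (-2/3)·1 + 29/12·1 = 7/4 ≠ 1 ⇒ order 0.

0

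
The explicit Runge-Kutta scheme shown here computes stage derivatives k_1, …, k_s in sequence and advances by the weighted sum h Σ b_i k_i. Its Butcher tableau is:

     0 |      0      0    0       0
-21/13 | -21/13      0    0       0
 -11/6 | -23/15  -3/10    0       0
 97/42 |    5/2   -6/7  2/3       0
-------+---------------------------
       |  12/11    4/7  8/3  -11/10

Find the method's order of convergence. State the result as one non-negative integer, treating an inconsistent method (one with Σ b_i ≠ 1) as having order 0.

b = (12/11, 4/7, 8/3, -11/10)
c = (0, -21/13, -11/6, 97/42)
Ac = (0, 0, 63/130, 19/117)
Σ b_i: 12/11·1 + 4/7·1 + 8/3·1 + (-11/10)·1 = 7459/2310 ≠ 1 ⇒ order 0.

0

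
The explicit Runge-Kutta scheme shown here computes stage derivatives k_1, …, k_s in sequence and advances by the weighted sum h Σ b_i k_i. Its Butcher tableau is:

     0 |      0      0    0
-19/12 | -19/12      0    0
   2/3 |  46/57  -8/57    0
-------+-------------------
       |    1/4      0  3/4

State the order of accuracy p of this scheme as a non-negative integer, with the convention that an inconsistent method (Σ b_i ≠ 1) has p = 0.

b = (1/4, 0, 3/4)
c = (0, -19/12, 2/3)
Ac = (0, 0, 2/9)
Σ b_i: 1/4·1 + 3/4·1 = 1 ✓
b·c: 3/4·2/3 = 1/2 ✓
b·c²: 3/4·4/9 = 1/3 ✓
b·Ac: 3/4·2/9 = 1/6 ✓; 3 stages ⇒ order 3.

3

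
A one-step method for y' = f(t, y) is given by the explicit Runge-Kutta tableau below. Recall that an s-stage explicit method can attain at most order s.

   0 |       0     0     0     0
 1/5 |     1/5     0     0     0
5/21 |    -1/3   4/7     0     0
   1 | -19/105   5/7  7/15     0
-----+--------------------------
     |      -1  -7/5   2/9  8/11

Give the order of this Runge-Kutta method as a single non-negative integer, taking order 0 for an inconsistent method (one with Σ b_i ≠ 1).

0

b = (-1, -7/5, 2/9, 8/11)
c = (0, 1/5, 5/21, 1)
Ac = (0, 0, 4/35, 16/63)
Σ b_i: (-1)·1 + (-7/5)·1 + 2/9·1 + 8/11·1 = -718/495 ≠ 1 ⇒ order 0.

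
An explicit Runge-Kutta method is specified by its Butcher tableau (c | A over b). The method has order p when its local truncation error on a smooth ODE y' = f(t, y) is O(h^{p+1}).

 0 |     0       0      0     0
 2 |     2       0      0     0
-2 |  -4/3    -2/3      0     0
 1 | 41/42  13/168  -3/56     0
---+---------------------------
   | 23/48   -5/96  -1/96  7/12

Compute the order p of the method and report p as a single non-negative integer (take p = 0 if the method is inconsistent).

4

b = (23/48, -5/96, -1/96, 7/12)
c = (0, 2, -2, 1)
Ac = (0, 0, -4/3, 11/42)
Σ b_i: 23/48·1 + (-5/96)·1 + (-1/96)·1 + 7/12·1 = 1 ✓
b·c: (-5/96)·2 + (-1/96)·(-2) + 7/12·1 = 1/2 ✓
b·c²: (-5/96)·4 + (-1/96)·4 + 7/12·1 = 1/3 ✓
b·Ac: (-1/96)·(-4/3) + 7/12·11/42 = 1/6 ✓
b·c³: (-5/96)·8 + (-1/96)·(-8) + 7/12·1 = 1/4 ✓
b·(c∘Ac): (-1/96)·8/3 + 7/12·11/42 = 1/8 ✓
b·Ac²: (-1/96)·(-8/3) + 7/12·2/21 = 1/12 ✓
b·A²c: 7/12·1/14 = 1/24 ✓; 4 stages ⇒ order 4.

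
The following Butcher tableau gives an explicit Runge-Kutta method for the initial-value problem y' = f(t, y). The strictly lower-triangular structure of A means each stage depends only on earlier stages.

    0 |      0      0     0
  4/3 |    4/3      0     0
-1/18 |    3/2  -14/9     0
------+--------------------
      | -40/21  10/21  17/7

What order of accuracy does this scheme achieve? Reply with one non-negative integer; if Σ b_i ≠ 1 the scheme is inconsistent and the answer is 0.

b = (-40/21, 10/21, 17/7)
c = (0, 4/3, -1/18)
Ac = (0, 0, -56/27)
Σ b_i: (-40/21)·1 + 10/21·1 + 17/7·1 = 1 ✓
b·c: 10/21·4/3 + 17/7·(-1/18) = 1/2 ✓
b·c²: 10/21·16/9 + 17/7·1/324 = 1937/2268 ≠ 1/3 ⇒ order 2.
b·Ac: 17/7·(-56/27) = -136/27 ≠ 1/6

2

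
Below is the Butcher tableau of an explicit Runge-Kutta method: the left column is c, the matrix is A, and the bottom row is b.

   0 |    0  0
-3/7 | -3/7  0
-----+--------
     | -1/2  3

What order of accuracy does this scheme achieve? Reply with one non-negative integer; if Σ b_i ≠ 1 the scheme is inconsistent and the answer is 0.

0

b = (-1/2, 3)
c = (0, -3/7)
Σ b_i: (-1/2)·1 + 3·1 = 5/2 ≠ 1 ⇒ order 0.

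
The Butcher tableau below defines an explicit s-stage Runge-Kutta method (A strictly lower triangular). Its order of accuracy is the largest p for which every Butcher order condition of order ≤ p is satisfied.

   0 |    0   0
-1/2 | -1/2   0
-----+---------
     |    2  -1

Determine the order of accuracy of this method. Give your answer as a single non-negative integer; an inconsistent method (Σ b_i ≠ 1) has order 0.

b = (2, -1)
c = (0, -1/2)
Σ b_i: 2·1 + (-1)·1 = 1 ✓
b·c: (-1)·(-1/2) = 1/2 ✓; 2 stages ⇒ order 2.

2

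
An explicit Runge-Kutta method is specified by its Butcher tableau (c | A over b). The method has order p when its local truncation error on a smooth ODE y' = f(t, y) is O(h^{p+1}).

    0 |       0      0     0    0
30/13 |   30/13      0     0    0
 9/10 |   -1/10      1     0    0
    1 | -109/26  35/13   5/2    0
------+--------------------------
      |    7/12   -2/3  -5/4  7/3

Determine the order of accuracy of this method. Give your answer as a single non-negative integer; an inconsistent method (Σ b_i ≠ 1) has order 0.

b = (7/12, -2/3, -5/4, 7/3)
c = (0, 30/13, 9/10, 1)
Ac = (0, 0, 30/13, 5721/676)
Σ b_i: 7/12·1 + (-2/3)·1 + (-5/4)·1 + 7/3·1 = 1 ✓
b·c: (-2/3)·30/13 + (-5/4)·9/10 + 7/3·1 = -103/312 ≠ 1/2 ⇒ order 1.

1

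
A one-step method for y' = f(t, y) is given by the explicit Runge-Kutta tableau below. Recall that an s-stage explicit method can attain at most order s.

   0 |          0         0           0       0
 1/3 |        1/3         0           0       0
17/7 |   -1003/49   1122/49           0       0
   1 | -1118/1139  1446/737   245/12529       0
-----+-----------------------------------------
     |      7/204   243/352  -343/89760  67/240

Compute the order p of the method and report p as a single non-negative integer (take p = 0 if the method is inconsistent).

b = (7/204, 243/352, -343/89760, 67/240)
c = (0, 1/3, 17/7, 1)
Ac = (0, 0, 374/49, 47/67)
Σ b_i: 7/204·1 + 243/352·1 + (-343/89760)·1 + 67/240·1 = 1 ✓
b·c: 243/352·1/3 + (-343/89760)·17/7 + 67/240·1 = 1/2 ✓
b·c²: 243/352·1/9 + (-343/89760)·289/49 + 67/240·1 = 1/3 ✓
b·Ac: (-343/89760)·374/49 + 67/240·47/67 = 1/6 ✓
b·c³: 243/352·1/27 + (-343/89760)·4913/343 + 67/240·1 = 1/4 ✓
b·(c∘Ac): (-343/89760)·6358/343 + 67/240·47/67 = 1/8 ✓
b·Ac²: (-343/89760)·374/147 + 67/240·1/3 = 1/12 ✓
b·A²c: 67/240·10/67 = 1/24 ✓; 4 stages ⇒ order 4.

4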